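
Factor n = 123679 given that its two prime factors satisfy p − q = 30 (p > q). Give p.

367

Since p = q + 30, we have 123679 = q(q + 30), so q² + 30q − 123679 = 0.
Discriminant: 30² + 4·123679 = 900 + 494716 = 495616; √495616 = 704.
q = (−30 + 704)/2 = 337, and p = q + 30 = 367.
Check: 337 · 367 = 123679.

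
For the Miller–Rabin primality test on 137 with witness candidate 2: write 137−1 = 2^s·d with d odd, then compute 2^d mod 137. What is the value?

100

137 − 1 = 136 = 2^3 · 17, so d = 17.
2^1 ≡ 2 (mod 137)
2^2 ≡ 2^2 = 4 ≡ 4 (mod 137)
2^4 ≡ 4^2 = 16 ≡ 16 (mod 137)
2^8 ≡ 16^2 = 256 ≡ 119 (mod 137)
2^16 ≡ 119^2 = 14161 ≡ 50 (mod 137)
17 = 16 + 1 in binary powers of 2.
So 2^17 ≡ 50 · 2 ≡ 100 (mod 137).
Squaring chain: 100 → 136 → 1; reaches −1, so base 2 does not prove 137 composite.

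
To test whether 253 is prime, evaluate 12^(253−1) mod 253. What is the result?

12^1 ≡ 12 (mod 253)
12^2 ≡ 12^2 = 144 ≡ 144 (mod 253)
12^4 ≡ 144^2 = 20736 ≡ 243 (mod 253)
12^8 ≡ 243^2 = 59049 ≡ 100 (mod 253)
12^16 ≡ 100^2 = 10000 ≡ 133 (mod 253)
12^32 ≡ 133^2 = 17689 ≡ 232 (mod 253)
12^64 ≡ 232^2 = 53824 ≡ 188 (mod 253)
12^128 ≡ 188^2 = 35344 ≡ 177 (mod 253)
252 = 128 + 64 + 32 + 16 + 8 + 4 in binary powers of 2.
So 12^252 ≡ 177 · 188 · 232 · 133 · 100 · 243 ≡ 232 (mod 253).
Since 232 ≠ 1, base 12 is a Fermat witness: 253 is composite.

232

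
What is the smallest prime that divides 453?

3

453 is odd.
Digit sum 12, divisible by 3.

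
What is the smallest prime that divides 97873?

97873 is odd.
Digit sum 34, not divisible by 3.
Ends in 3: not divisible by 5.
7: 97873 = 7·13981 + 6
11: 97873 = 11·8897 + 6
13: 97873 = 13·7528 + 9
17: 97873 = 17·5757 + 4
19: 97873 = 19·5151 + 4
23: 97873 = 23·4255 + 8
29: 97873 = 29·3374 + 27
31: 97873 = 31·3157 + 6
37: 97873 = 37·2645 + 8
41: 97873 = 41·2387 + 6
43: 97873 = 43·2276 + 5
47: 97873 = 47·2082 + 19
53: 97873 = 53·1846 + 35
59: 97873 = 59·1658 + 51
61: 97873 = 61·1604 + 29
67: 97873 = 67·1460 + 53
71: 97873 = 71·1378 + 35
73: 97873 = 73·1340 + 53
79: 97873 = 79·1238 + 71
83: 97873 = 83·1179 + 16
89: 97873 = 89·1099 + 62
97: 97873 = 97·1009

97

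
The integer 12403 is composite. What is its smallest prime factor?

79

12403 is odd.
Digit sum 10, not divisible by 3.
Ends in 3: not divisible by 5.
7: 12403 = 7·1771 + 6
11: 12403 = 11·1127 + 6
13: 12403 = 13·954 + 1
17: 12403 = 17·729 + 10
19: 12403 = 19·652 + 15
23: 12403 = 23·539 + 6
29: 12403 = 29·427 + 20
31: 12403 = 31·400 + 3
37: 12403 = 37·335 + 8
41: 12403 = 41·302 + 21
43: 12403 = 43·288 + 19
47: 12403 = 47·263 + 42
53: 12403 = 53·234 + 1
59: 12403 = 59·210 + 13
61: 12403 = 61·203 + 20
67: 12403 = 67·185 + 8
71: 12403 = 71·174 + 49
73: 12403 = 73·169 + 66
79: 12403 = 79·157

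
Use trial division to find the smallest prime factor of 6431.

59

6431 is odd.
Digit sum 14, not divisible by 3.
Ends in 1: not divisible by 5.
7: 6431 = 7·918 + 5
11: 6431 = 11·584 + 7
13: 6431 = 13·494 + 9
17: 6431 = 17·378 + 5
19: 6431 = 19·338 + 9
23: 6431 = 23·279 + 14
29: 6431 = 29·221 + 22
31: 6431 = 31·207 + 14
37: 6431 = 37·173 + 30
41: 6431 = 41·156 + 35
43: 6431 = 43·149 + 24
47: 6431 = 47·136 + 39
53: 6431 = 53·121 + 18
59: 6431 = 59·109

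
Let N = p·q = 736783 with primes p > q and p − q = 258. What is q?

Since p = q + 258, we have 736783 = q(q + 258), so q² + 258q − 736783 = 0.
Discriminant: 258² + 4·736783 = 66564 + 2947132 = 3013696; √3013696 = 1736.
q = (−258 + 1736)/2 = 739, and p = q + 258 = 997.
Check: 739 · 997 = 736783.

739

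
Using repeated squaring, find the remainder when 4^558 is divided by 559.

4^1 ≡ 4 (mod 559)
4^2 ≡ 4^2 = 16 ≡ 16 (mod 559)
4^4 ≡ 16^2 = 256 ≡ 256 (mod 559)
4^8 ≡ 256^2 = 65536 ≡ 133 (mod 559)
4^16 ≡ 133^2 = 17689 ≡ 360 (mod 559)
4^32 ≡ 360^2 = 129600 ≡ 471 (mod 559)
4^64 ≡ 471^2 = 221841 ≡ 477 (mod 559)
4^128 ≡ 477^2 = 227529 ≡ 16 (mod 559)
4^256 ≡ 16^2 = 256 ≡ 256 (mod 559)
4^512 ≡ 256^2 = 65536 ≡ 133 (mod 559)
558 = 512 + 32 + 8 + 4 + 2 in binary powers of 2.
So 4^558 ≡ 133 · 471 · 133 · 256 · 16 ≡ 508 (mod 559).
Since 508 ≠ 1, base 4 is a Fermat witness: 559 is composite.

508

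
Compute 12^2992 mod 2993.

12^1 ≡ 12 (mod 2993)
12^2 ≡ 12^2 = 144 ≡ 144 (mod 2993)
12^4 ≡ 144^2 = 20736 ≡ 2778 (mod 2993)
12^8 ≡ 2778^2 = 7717284 ≡ 1330 (mod 2993)
12^16 ≡ 1330^2 = 1768900 ≡ 37 (mod 2993)
12^32 ≡ 37^2 = 1369 ≡ 1369 (mod 2993)
12^64 ≡ 1369^2 = 1874161 ≡ 543 (mod 2993)
12^128 ≡ 543^2 = 294849 ≡ 1535 (mod 2993)
12^256 ≡ 1535^2 = 2356225 ≡ 734 (mod 2993)
12^512 ≡ 734^2 = 538756 ≡ 16 (mod 2993)
12^1024 ≡ 16^2 = 256 ≡ 256 (mod 2993)
12^2048 ≡ 256^2 = 65536 ≡ 2683 (mod 2993)
2992 = 2048 + 512 + 256 + 128 + 32 + 16 in binary powers of 2.
So 12^2992 ≡ 2683 · 16 · 734 · 1535 · 1369 · 37 ≡ 1902 (mod 2993).
Since 1902 ≠ 1, base 12 is a Fermat witness: 2993 is composite.

1902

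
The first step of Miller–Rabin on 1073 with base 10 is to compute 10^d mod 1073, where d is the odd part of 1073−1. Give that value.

1073 − 1 = 1072 = 2^4 · 67, so d = 67.
10^1 ≡ 10 (mod 1073)
10^2 ≡ 10^2 = 100 ≡ 100 (mod 1073)
10^4 ≡ 100^2 = 10000 ≡ 343 (mod 1073)
10^8 ≡ 343^2 = 117649 ≡ 692 (mod 1073)
10^16 ≡ 692^2 = 478864 ≡ 306 (mod 1073)
10^32 ≡ 306^2 = 93636 ≡ 285 (mod 1073)
10^64 ≡ 285^2 = 81225 ≡ 750 (mod 1073)
67 = 64 + 2 + 1 in binary powers of 2.
So 10^67 ≡ 750 · 100 · 10 ≡ 1046 (mod 1073).
Squaring chain: 1046 → 729 → 306 → 285; never reaches −1, so base 10 is a Miller–Rabin witness that 1073 is composite.

1046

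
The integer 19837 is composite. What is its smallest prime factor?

19837 is odd.
Digit sum 28, not divisible by 3.
Ends in 7: not divisible by 5.
7: 19837 = 7·2833 + 6
11: 19837 = 11·1803 + 4
13: 19837 = 13·1525 + 12
17: 19837 = 17·1166 + 15
19: 19837 = 19·1044 + 1
23: 19837 = 23·862 + 11
29: 19837 = 29·684 + 1
31: 19837 = 31·639 + 28
37: 19837 = 37·536 + 5
41: 19837 = 41·483 + 34
43: 19837 = 43·461 + 14
47: 19837 = 47·422 + 3
53: 19837 = 53·374 + 15
59: 19837 = 59·336 + 13
61: 19837 = 61·325 + 12
67: 19837 = 67·296 + 5
71: 19837 = 71·279 + 28
73: 19837 = 73·271 + 54
79: 19837 = 79·251 + 8
83: 19837 = 83·239

83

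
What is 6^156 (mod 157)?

1

6^1 ≡ 6 (mod 157)
6^2 ≡ 6^2 = 36 ≡ 36 (mod 157)
6^4 ≡ 36^2 = 1296 ≡ 40 (mod 157)
6^8 ≡ 40^2 = 1600 ≡ 30 (mod 157)
6^16 ≡ 30^2 = 900 ≡ 115 (mod 157)
6^32 ≡ 115^2 = 13225 ≡ 37 (mod 157)
6^64 ≡ 37^2 = 1369 ≡ 113 (mod 157)
6^128 ≡ 113^2 = 12769 ≡ 52 (mod 157)
156 = 128 + 16 + 8 + 4 in binary powers of 2.
So 6^156 ≡ 52 · 115 · 30 · 40 ≡ 1 (mod 157).
Since the result is 1, base 6 gives no evidence that 157 is composite.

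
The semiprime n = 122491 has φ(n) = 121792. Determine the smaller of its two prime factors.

347

φ(n) = (p−1)(q−1) = n − (p+q) + 1, so p + q = 122491 − 121792 + 1 = 700.
p and q are the roots of t² − 700t + 122491 = 0.
Discriminant: 700² − 4·122491 = 490000 − 489964 = 36; √36 = 6.
q = (700 − 6)/2 = 347, p = (700 + 6)/2 = 353.
Check: 347 · 353 = 122491.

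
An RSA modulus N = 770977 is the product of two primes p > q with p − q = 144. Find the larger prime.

953

Since p = q + 144, we have 770977 = q(q + 144), so q² + 144q − 770977 = 0.
Discriminant: 144² + 4·770977 = 20736 + 3083908 = 3104644; √3104644 = 1762.
q = (−144 + 1762)/2 = 809, and p = q + 144 = 953.
Check: 809 · 953 = 770977.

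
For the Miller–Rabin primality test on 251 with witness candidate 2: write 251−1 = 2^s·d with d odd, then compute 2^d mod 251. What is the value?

251 − 1 = 250 = 2^1 · 125, so d = 125.
2^1 ≡ 2 (mod 251)
2^2 ≡ 2^2 = 4 ≡ 4 (mod 251)
2^4 ≡ 4^2 = 16 ≡ 16 (mod 251)
2^8 ≡ 16^2 = 256 ≡ 5 (mod 251)
2^16 ≡ 5^2 = 25 ≡ 25 (mod 251)
2^32 ≡ 25^2 = 625 ≡ 123 (mod 251)
2^64 ≡ 123^2 = 15129 ≡ 69 (mod 251)
125 = 64 + 32 + 16 + 8 + 4 + 1 in binary powers of 2.
So 2^125 ≡ 69 · 123 · 25 · 5 · 16 · 2 ≡ 250 (mod 251).
Since 2^d ≡ 250 (mod 251), base 2 does not prove 251 composite.

250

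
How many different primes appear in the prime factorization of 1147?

1147 = 31 · 37
1147 = 31 · 37, which has 2 distinct prime factors.

2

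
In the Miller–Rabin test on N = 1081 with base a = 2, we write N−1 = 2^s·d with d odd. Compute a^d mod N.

1081 − 1 = 1080 = 2^3 · 135, so d = 135.
2^1 ≡ 2 (mod 1081)
2^2 ≡ 2^2 = 4 ≡ 4 (mod 1081)
2^4 ≡ 4^2 = 16 ≡ 16 (mod 1081)
2^8 ≡ 16^2 = 256 ≡ 256 (mod 1081)
2^16 ≡ 256^2 = 65536 ≡ 676 (mod 1081)
2^32 ≡ 676^2 = 456976 ≡ 794 (mod 1081)
2^64 ≡ 794^2 = 630436 ≡ 213 (mod 1081)
2^128 ≡ 213^2 = 45369 ≡ 1048 (mod 1081)
135 = 128 + 4 + 2 + 1 in binary powers of 2.
So 2^135 ≡ 1048 · 16 · 4 · 2 ≡ 100 (mod 1081).
Squaring chain: 100 → 271 → 1014; never reaches −1, so base 2 is a Miller–Rabin witness that 1081 is composite.

100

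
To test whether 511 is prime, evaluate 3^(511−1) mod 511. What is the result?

3^1 ≡ 3 (mod 511)
3^2 ≡ 3^2 = 9 ≡ 9 (mod 511)
3^4 ≡ 9^2 = 81 ≡ 81 (mod 511)
3^8 ≡ 81^2 = 6561 ≡ 429 (mod 511)
3^16 ≡ 429^2 = 184041 ≡ 81 (mod 511)
3^32 ≡ 81^2 = 6561 ≡ 429 (mod 511)
3^64 ≡ 429^2 = 184041 ≡ 81 (mod 511)
3^128 ≡ 81^2 = 6561 ≡ 429 (mod 511)
3^256 ≡ 429^2 = 184041 ≡ 81 (mod 511)
510 = 256 + 128 + 64 + 32 + 16 + 8 + 4 + 2 in binary powers of 2.
So 3^510 ≡ 81 · 429 · 81 · 429 · 81 · 429 · 81 · 9 ≡ 218 (mod 511).
Since 218 ≠ 1, base 3 is a Fermat witness: 511 is composite.

218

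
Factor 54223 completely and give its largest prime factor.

97

54223 = 13 · 4171
4171 = 43 · 97
97 is prime.
So 54223 = 13 · 43 · 97; the largest prime factor is 97.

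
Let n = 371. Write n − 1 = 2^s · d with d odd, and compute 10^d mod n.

371 − 1 = 370 = 2^1 · 185, so d = 185.
10^1 ≡ 10 (mod 371)
10^2 ≡ 10^2 = 100 ≡ 100 (mod 371)
10^4 ≡ 100^2 = 10000 ≡ 354 (mod 371)
10^8 ≡ 354^2 = 125316 ≡ 289 (mod 371)
10^16 ≡ 289^2 = 83521 ≡ 46 (mod 371)
10^32 ≡ 46^2 = 2116 ≡ 261 (mod 371)
10^64 ≡ 261^2 = 68121 ≡ 228 (mod 371)
10^128 ≡ 228^2 = 51984 ≡ 44 (mod 371)
185 = 128 + 32 + 16 + 8 + 1 in binary powers of 2.
So 10^185 ≡ 44 · 261 · 46 · 289 · 10 ≡ 152 (mod 371).
Squaring chain: 152; never reaches −1, so base 10 is a Miller–Rabin witness that 371 is composite.

152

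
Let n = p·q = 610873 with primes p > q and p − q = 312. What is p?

953

Since p = q + 312, we have 610873 = q(q + 312), so q² + 312q − 610873 = 0.
Discriminant: 312² + 4·610873 = 97344 + 2443492 = 2540836; √2540836 = 1594.
q = (−312 + 1594)/2 = 641, and p = q + 312 = 953.
Check: 641 · 953 = 610873.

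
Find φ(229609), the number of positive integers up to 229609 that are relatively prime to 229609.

Factor: 229609 = 23 · 67 · 149.
φ(229609) = (23−1) · (67−1) · (149−1) = 22 · 66 · 148 = 214896.

214896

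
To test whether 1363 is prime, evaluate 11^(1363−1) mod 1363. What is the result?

1193

11^1 ≡ 11 (mod 1363)
11^2 ≡ 11^2 = 121 ≡ 121 (mod 1363)
11^4 ≡ 121^2 = 14641 ≡ 1011 (mod 1363)
11^8 ≡ 1011^2 = 1022121 ≡ 1234 (mod 1363)
11^16 ≡ 1234^2 = 1522756 ≡ 285 (mod 1363)
11^32 ≡ 285^2 = 81225 ≡ 808 (mod 1363)
11^64 ≡ 808^2 = 652864 ≡ 1350 (mod 1363)
11^128 ≡ 1350^2 = 1822500 ≡ 169 (mod 1363)
11^256 ≡ 169^2 = 28561 ≡ 1301 (mod 1363)
11^512 ≡ 1301^2 = 1692601 ≡ 1118 (mod 1363)
11^1024 ≡ 1118^2 = 1249924 ≡ 53 (mod 1363)
1362 = 1024 + 256 + 64 + 16 + 2 in binary powers of 2.
So 11^1362 ≡ 53 · 1301 · 1350 · 285 · 121 ≡ 1193 (mod 1363).
Since 1193 ≠ 1, base 11 is a Fermat witness: 1363 is composite.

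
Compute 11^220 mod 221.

81

11^1 ≡ 11 (mod 221)
11^2 ≡ 11^2 = 121 ≡ 121 (mod 221)
11^4 ≡ 121^2 = 14641 ≡ 55 (mod 221)
11^8 ≡ 55^2 = 3025 ≡ 152 (mod 221)
11^16 ≡ 152^2 = 23104 ≡ 120 (mod 221)
11^32 ≡ 120^2 = 14400 ≡ 35 (mod 221)
11^64 ≡ 35^2 = 1225 ≡ 120 (mod 221)
11^128 ≡ 120^2 = 14400 ≡ 35 (mod 221)
220 = 128 + 64 + 16 + 8 + 4 in binary powers of 2.
So 11^220 ≡ 35 · 120 · 120 · 152 · 55 ≡ 81 (mod 221).
Since 81 ≠ 1, base 11 is a Fermat witness: 221 is composite.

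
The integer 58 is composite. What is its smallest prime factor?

2

58 is even: 2 divides it.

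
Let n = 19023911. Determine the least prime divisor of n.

19023911 is odd.
Digit sum 26, not divisible by 3.
Ends in 1: not divisible by 5.
7: 19023911 = 7·2717701 + 4
11: 19023911 = 11·1729446 + 5
13: 19023911 = 13·1463377 + 10
17: 19023911 = 17·1119053 + 10
19: 19023911 = 19·1001258 + 9
23: 19023911 = 23·827126 + 13
29: 19023911 = 29·655996 + 27
31: 19023911 = 31·613674 + 17
37: 19023911 = 37·514159 + 28
41: 19023911 = 41·463997 + 34
43: 19023911 = 43·442416 + 23
47: 19023911 = 47·404764 + 3
53: 19023911 = 53·358941 + 38
59: 19023911 = 59·322439 + 10
61: 19023911 = 61·311867 + 24
67: 19023911 = 67·283938 + 65
71: 19023911 = 71·267942 + 29
73: 19023911 = 73·260601 + 38
79: 19023911 = 79·240809

79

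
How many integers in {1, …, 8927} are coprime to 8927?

Factor: 8927 = 79 · 113.
φ(8927) = (79−1) · (113−1) = 78 · 112 = 8736.

8736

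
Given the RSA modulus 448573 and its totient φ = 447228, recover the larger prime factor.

739

φ(n) = (p−1)(q−1) = n − (p+q) + 1, so p + q = 448573 − 447228 + 1 = 1346.
p and q are the roots of t² − 1346t + 448573 = 0.
Discriminant: 1346² − 4·448573 = 1811716 − 1794292 = 17424; √17424 = 132.
q = (1346 − 132)/2 = 607, p = (1346 + 132)/2 = 739.
Check: 607 · 739 = 448573.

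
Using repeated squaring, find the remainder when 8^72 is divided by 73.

8^1 ≡ 8 (mod 73)
8^2 ≡ 8^2 = 64 ≡ 64 (mod 73)
8^4 ≡ 64^2 = 4096 ≡ 8 (mod 73)
8^8 ≡ 8^2 = 64 ≡ 64 (mod 73)
8^16 ≡ 64^2 = 4096 ≡ 8 (mod 73)
8^32 ≡ 8^2 = 64 ≡ 64 (mod 73)
8^64 ≡ 64^2 = 4096 ≡ 8 (mod 73)
72 = 64 + 8 in binary powers of 2.
So 8^72 ≡ 8 · 64 ≡ 1 (mod 73).
Since the result is 1, base 8 gives no evidence that 73 is composite.

1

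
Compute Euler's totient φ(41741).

34848

Factor: 41741 = 7 · 67 · 89.
φ(41741) = (7−1) · (67−1) · (89−1) = 6 · 66 · 88 = 34848.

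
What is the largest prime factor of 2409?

2409 = 3 · 803
803 = 11 · 73
73 is prime.
So 2409 = 3 · 11 · 73; the largest prime factor is 73.

73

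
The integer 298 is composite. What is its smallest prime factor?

298 is even: 2 divides it.

2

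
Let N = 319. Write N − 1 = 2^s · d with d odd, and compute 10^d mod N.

21

319 − 1 = 318 = 2^1 · 159, so d = 159.
10^1 ≡ 10 (mod 319)
10^2 ≡ 10^2 = 100 ≡ 100 (mod 319)
10^4 ≡ 100^2 = 10000 ≡ 111 (mod 319)
10^8 ≡ 111^2 = 12321 ≡ 199 (mod 319)
10^16 ≡ 199^2 = 39601 ≡ 45 (mod 319)
10^32 ≡ 45^2 = 2025 ≡ 111 (mod 319)
10^64 ≡ 111^2 = 12321 ≡ 199 (mod 319)
10^128 ≡ 199^2 = 39601 ≡ 45 (mod 319)
159 = 128 + 16 + 8 + 4 + 2 + 1 in binary powers of 2.
So 10^159 ≡ 45 · 45 · 199 · 111 · 100 · 10 ≡ 21 (mod 319).
Squaring chain: 21; never reaches −1, so base 10 is a Miller–Rabin witness that 319 is composite.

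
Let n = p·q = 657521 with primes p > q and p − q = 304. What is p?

977

Since p = q + 304, we have 657521 = q(q + 304), so q² + 304q − 657521 = 0.
Discriminant: 304² + 4·657521 = 92416 + 2630084 = 2722500; √2722500 = 1650.
q = (−304 + 1650)/2 = 673, and p = q + 304 = 977.
Check: 673 · 977 = 657521.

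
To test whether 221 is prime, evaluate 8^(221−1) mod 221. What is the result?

118

8^1 ≡ 8 (mod 221)
8^2 ≡ 8^2 = 64 ≡ 64 (mod 221)
8^4 ≡ 64^2 = 4096 ≡ 118 (mod 221)
8^8 ≡ 118^2 = 13924 ≡ 1 (mod 221)
8^16 ≡ 1^2 = 1 ≡ 1 (mod 221)
8^32 ≡ 1^2 = 1 ≡ 1 (mod 221)
8^64 ≡ 1^2 = 1 ≡ 1 (mod 221)
8^128 ≡ 1^2 = 1 ≡ 1 (mod 221)
220 = 128 + 64 + 16 + 8 + 4 in binary powers of 2.
So 8^220 ≡ 1 · 1 · 1 · 1 · 118 ≡ 118 (mod 221).
Since 118 ≠ 1, base 8 is a Fermat witness: 221 is composite.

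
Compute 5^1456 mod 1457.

5^1 ≡ 5 (mod 1457)
5^2 ≡ 5^2 = 25 ≡ 25 (mod 1457)
5^4 ≡ 25^2 = 625 ≡ 625 (mod 1457)
5^8 ≡ 625^2 = 390625 ≡ 149 (mod 1457)
5^16 ≡ 149^2 = 22201 ≡ 346 (mod 1457)
5^32 ≡ 346^2 = 119716 ≡ 242 (mod 1457)
5^64 ≡ 242^2 = 58564 ≡ 284 (mod 1457)
5^128 ≡ 284^2 = 80656 ≡ 521 (mod 1457)
5^256 ≡ 521^2 = 271441 ≡ 439 (mod 1457)
5^512 ≡ 439^2 = 192721 ≡ 397 (mod 1457)
5^1024 ≡ 397^2 = 157609 ≡ 253 (mod 1457)
1456 = 1024 + 256 + 128 + 32 + 16 in binary powers of 2.
So 5^1456 ≡ 253 · 439 · 521 · 242 · 346 ≡ 36 (mod 1457).
Since 36 ≠ 1, base 5 is a Fermat witness: 1457 is composite.

36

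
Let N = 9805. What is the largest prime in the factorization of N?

9805 = 5 · 1961
1961 = 37 · 53
53 is prime.
So 9805 = 5 · 37 · 53; the largest prime factor is 53.

53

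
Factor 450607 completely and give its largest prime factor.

89

450607 = 61 · 7387
7387 = 83 · 89
89 is prime.
So 450607 = 61 · 83 · 89; the largest prime factor is 89.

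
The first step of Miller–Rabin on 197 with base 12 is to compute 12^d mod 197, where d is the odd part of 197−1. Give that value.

197 − 1 = 196 = 2^2 · 49, so d = 49.
12^1 ≡ 12 (mod 197)
12^2 ≡ 12^2 = 144 ≡ 144 (mod 197)
12^4 ≡ 144^2 = 20736 ≡ 51 (mod 197)
12^8 ≡ 51^2 = 2601 ≡ 40 (mod 197)
12^16 ≡ 40^2 = 1600 ≡ 24 (mod 197)
12^32 ≡ 24^2 = 576 ≡ 182 (mod 197)
49 = 32 + 16 + 1 in binary powers of 2.
So 12^49 ≡ 182 · 24 · 12 ≡ 14 (mod 197).
Squaring chain: 14 → 196; reaches −1, so base 12 does not prove 197 composite.

14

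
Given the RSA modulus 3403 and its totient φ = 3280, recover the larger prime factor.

φ(n) = (p−1)(q−1) = n − (p+q) + 1, so p + q = 3403 − 3280 + 1 = 124.
p and q are the roots of t² − 124t + 3403 = 0.
Discriminant: 124² − 4·3403 = 15376 − 13612 = 1764; √1764 = 42.
q = (124 − 42)/2 = 41, p = (124 + 42)/2 = 83.
Check: 41 · 83 = 3403.

83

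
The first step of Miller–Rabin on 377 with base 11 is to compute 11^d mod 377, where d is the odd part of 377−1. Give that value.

377 − 1 = 376 = 2^3 · 47, so d = 47.
11^1 ≡ 11 (mod 377)
11^2 ≡ 11^2 = 121 ≡ 121 (mod 377)
11^4 ≡ 121^2 = 14641 ≡ 315 (mod 377)
11^8 ≡ 315^2 = 99225 ≡ 74 (mod 377)
11^16 ≡ 74^2 = 5476 ≡ 198 (mod 377)
11^32 ≡ 198^2 = 39204 ≡ 373 (mod 377)
47 = 32 + 8 + 4 + 2 + 1 in binary powers of 2.
So 11^47 ≡ 373 · 74 · 315 · 121 · 11 ≡ 305 (mod 377).
Squaring chain: 305 → 283 → 165; never reaches −1, so base 11 is a Miller–Rabin witness that 377 is composite.

305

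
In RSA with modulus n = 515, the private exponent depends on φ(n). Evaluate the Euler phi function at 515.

Factor: 515 = 5 · 103.
φ(515) = (5−1) · (103−1) = 4 · 102 = 408.

408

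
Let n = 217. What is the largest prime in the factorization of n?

217 = 7 · 31
31 is prime.
So 217 = 7 · 31; the largest prime factor is 31.

31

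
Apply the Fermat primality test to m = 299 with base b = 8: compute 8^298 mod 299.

77

8^1 ≡ 8 (mod 299)
8^2 ≡ 8^2 = 64 ≡ 64 (mod 299)
8^4 ≡ 64^2 = 4096 ≡ 209 (mod 299)
8^8 ≡ 209^2 = 43681 ≡ 27 (mod 299)
8^16 ≡ 27^2 = 729 ≡ 131 (mod 299)
8^32 ≡ 131^2 = 17161 ≡ 118 (mod 299)
8^64 ≡ 118^2 = 13924 ≡ 170 (mod 299)
8^128 ≡ 170^2 = 28900 ≡ 196 (mod 299)
8^256 ≡ 196^2 = 38416 ≡ 144 (mod 299)
298 = 256 + 32 + 8 + 2 in binary powers of 2.
So 8^298 ≡ 144 · 118 · 27 · 64 ≡ 77 (mod 299).
Since 77 ≠ 1, base 8 is a Fermat witness: 299 is composite.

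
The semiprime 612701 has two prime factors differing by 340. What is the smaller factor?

Since p = q + 340, we have 612701 = q(q + 340), so q² + 340q − 612701 = 0.
Discriminant: 340² + 4·612701 = 115600 + 2450804 = 2566404; √2566404 = 1602.
q = (−340 + 1602)/2 = 631, and p = q + 340 = 971.
Check: 631 · 971 = 612701.

631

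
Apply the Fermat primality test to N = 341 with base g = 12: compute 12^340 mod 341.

56

12^1 ≡ 12 (mod 341)
12^2 ≡ 12^2 = 144 ≡ 144 (mod 341)
12^4 ≡ 144^2 = 20736 ≡ 276 (mod 341)
12^8 ≡ 276^2 = 76176 ≡ 133 (mod 341)
12^16 ≡ 133^2 = 17689 ≡ 298 (mod 341)
12^32 ≡ 298^2 = 88804 ≡ 144 (mod 341)
12^64 ≡ 144^2 = 20736 ≡ 276 (mod 341)
12^128 ≡ 276^2 = 76176 ≡ 133 (mod 341)
12^256 ≡ 133^2 = 17689 ≡ 298 (mod 341)
340 = 256 + 64 + 16 + 4 in binary powers of 2.
So 12^340 ≡ 298 · 276 · 298 · 276 ≡ 56 (mod 341).
Since 56 ≠ 1, base 12 is a Fermat witness: 341 is composite.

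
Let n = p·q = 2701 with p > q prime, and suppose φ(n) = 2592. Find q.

φ(n) = (p−1)(q−1) = n − (p+q) + 1, so p + q = 2701 − 2592 + 1 = 110.
p and q are the roots of t² − 110t + 2701 = 0.
Discriminant: 110² − 4·2701 = 12100 − 10804 = 1296; √1296 = 36.
q = (110 − 36)/2 = 37, p = (110 + 36)/2 = 73.
Check: 37 · 73 = 2701.

37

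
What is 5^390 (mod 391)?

5^1 ≡ 5 (mod 391)
5^2 ≡ 5^2 = 25 ≡ 25 (mod 391)
5^4 ≡ 25^2 = 625 ≡ 234 (mod 391)
5^8 ≡ 234^2 = 54756 ≡ 16 (mod 391)
5^16 ≡ 16^2 = 256 ≡ 256 (mod 391)
5^32 ≡ 256^2 = 65536 ≡ 239 (mod 391)
5^64 ≡ 239^2 = 57121 ≡ 35 (mod 391)
5^128 ≡ 35^2 = 1225 ≡ 52 (mod 391)
5^256 ≡ 52^2 = 2704 ≡ 358 (mod 391)
390 = 256 + 128 + 4 + 2 in binary powers of 2.
So 5^390 ≡ 358 · 52 · 234 · 25 ≡ 325 (mod 391).
Since 325 ≠ 1, base 5 is a Fermat witness: 391 is composite.

325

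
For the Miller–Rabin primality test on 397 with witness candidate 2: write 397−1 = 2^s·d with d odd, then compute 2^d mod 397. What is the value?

397 − 1 = 396 = 2^2 · 99, so d = 99.
2^1 ≡ 2 (mod 397)
2^2 ≡ 2^2 = 4 ≡ 4 (mod 397)
2^4 ≡ 4^2 = 16 ≡ 16 (mod 397)
2^8 ≡ 16^2 = 256 ≡ 256 (mod 397)
2^16 ≡ 256^2 = 65536 ≡ 31 (mod 397)
2^32 ≡ 31^2 = 961 ≡ 167 (mod 397)
2^64 ≡ 167^2 = 27889 ≡ 99 (mod 397)
99 = 64 + 32 + 2 + 1 in binary powers of 2.
So 2^99 ≡ 99 · 167 · 4 · 2 ≡ 63 (mod 397).
Squaring chain: 63 → 396; reaches −1, so base 2 does not prove 397 composite.

63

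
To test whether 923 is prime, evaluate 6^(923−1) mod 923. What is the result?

6^1 ≡ 6 (mod 923)
6^2 ≡ 6^2 = 36 ≡ 36 (mod 923)
6^4 ≡ 36^2 = 1296 ≡ 373 (mod 923)
6^8 ≡ 373^2 = 139129 ≡ 679 (mod 923)
6^16 ≡ 679^2 = 461041 ≡ 464 (mod 923)
6^32 ≡ 464^2 = 215296 ≡ 237 (mod 923)
6^64 ≡ 237^2 = 56169 ≡ 789 (mod 923)
6^128 ≡ 789^2 = 622521 ≡ 419 (mod 923)
6^256 ≡ 419^2 = 175561 ≡ 191 (mod 923)
6^512 ≡ 191^2 = 36481 ≡ 484 (mod 923)
922 = 512 + 256 + 128 + 16 + 8 + 2 in binary powers of 2.
So 6^922 ≡ 484 · 191 · 419 · 464 · 679 · 36 ≡ 862 (mod 923).
Since 862 ≠ 1, base 6 is a Fermat witness: 923 is composite.

862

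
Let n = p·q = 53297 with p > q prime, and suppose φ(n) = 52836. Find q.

φ(n) = (p−1)(q−1) = n − (p+q) + 1, so p + q = 53297 − 52836 + 1 = 462.
p and q are the roots of t² − 462t + 53297 = 0.
Discriminant: 462² − 4·53297 = 213444 − 213188 = 256; √256 = 16.
q = (462 − 16)/2 = 223, p = (462 + 16)/2 = 239.
Check: 223 · 239 = 53297.

223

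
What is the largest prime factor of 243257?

243257 = 7 · 34751
34751 = 19 · 1829
1829 = 31 · 59
59 is prime.
So 243257 = 7 · 19 · 31 · 59; the largest prime factor is 59.

59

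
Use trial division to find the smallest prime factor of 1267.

7

1267 is odd.
Digit sum 16, not divisible by 3.
Ends in 7: not divisible by 5.
7: 1267 = 7·181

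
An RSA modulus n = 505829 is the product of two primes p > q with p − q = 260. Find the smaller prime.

593

Since p = q + 260, we have 505829 = q(q + 260), so q² + 260q − 505829 = 0.
Discriminant: 260² + 4·505829 = 67600 + 2023316 = 2090916; √2090916 = 1446.
q = (−260 + 1446)/2 = 593, and p = q + 260 = 853.
Check: 593 · 853 = 505829.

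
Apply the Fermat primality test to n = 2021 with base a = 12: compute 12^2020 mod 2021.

397

12^1 ≡ 12 (mod 2021)
12^2 ≡ 12^2 = 144 ≡ 144 (mod 2021)
12^4 ≡ 144^2 = 20736 ≡ 526 (mod 2021)
12^8 ≡ 526^2 = 276676 ≡ 1820 (mod 2021)
12^16 ≡ 1820^2 = 3312400 ≡ 2002 (mod 2021)
12^32 ≡ 2002^2 = 4008004 ≡ 361 (mod 2021)
12^64 ≡ 361^2 = 130321 ≡ 977 (mod 2021)
12^128 ≡ 977^2 = 954529 ≡ 617 (mod 2021)
12^256 ≡ 617^2 = 380689 ≡ 741 (mod 2021)
12^512 ≡ 741^2 = 549081 ≡ 1390 (mod 2021)
12^1024 ≡ 1390^2 = 1932100 ≡ 24 (mod 2021)
2020 = 1024 + 512 + 256 + 128 + 64 + 32 + 4 in binary powers of 2.
So 12^2020 ≡ 24 · 1390 · 741 · 617 · 977 · 361 · 526 ≡ 397 (mod 2021).
Since 397 ≠ 1, base 12 is a Fermat witness: 2021 is composite.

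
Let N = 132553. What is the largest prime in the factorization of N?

132553 = 41 · 3233
3233 = 53 · 61
61 is prime.
So 132553 = 41 · 53 · 61; the largest prime factor is 61.

61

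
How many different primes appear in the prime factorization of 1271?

2

1271 = 31 · 41
1271 = 31 · 41, which has 2 distinct prime factors.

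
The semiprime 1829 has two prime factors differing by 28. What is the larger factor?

59

Since p = q + 28, we have 1829 = q(q + 28), so q² + 28q − 1829 = 0.
Discriminant: 28² + 4·1829 = 784 + 7316 = 8100; √8100 = 90.
q = (−28 + 90)/2 = 31, and p = q + 28 = 59.
Check: 31 · 59 = 1829.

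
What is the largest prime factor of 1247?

1247 = 29 · 43
43 is prime.
So 1247 = 29 · 43; the largest prime factor is 43.

43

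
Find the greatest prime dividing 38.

19

38 = 2 · 19
19 is prime.
So 38 = 2 · 19; the largest prime factor is 19.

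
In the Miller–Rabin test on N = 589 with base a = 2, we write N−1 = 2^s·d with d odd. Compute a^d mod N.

407

589 − 1 = 588 = 2^2 · 147, so d = 147.
2^1 ≡ 2 (mod 589)
2^2 ≡ 2^2 = 4 ≡ 4 (mod 589)
2^4 ≡ 4^2 = 16 ≡ 16 (mod 589)
2^8 ≡ 16^2 = 256 ≡ 256 (mod 589)
2^16 ≡ 256^2 = 65536 ≡ 157 (mod 589)
2^32 ≡ 157^2 = 24649 ≡ 500 (mod 589)
2^64 ≡ 500^2 = 250000 ≡ 264 (mod 589)
2^128 ≡ 264^2 = 69696 ≡ 194 (mod 589)
147 = 128 + 16 + 2 + 1 in binary powers of 2.
So 2^147 ≡ 194 · 157 · 4 · 2 ≡ 407 (mod 589).
Squaring chain: 407 → 140; never reaches −1, so base 2 is a Miller–Rabin witness that 589 is composite.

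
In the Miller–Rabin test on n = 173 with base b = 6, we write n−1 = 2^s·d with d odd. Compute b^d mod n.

173 − 1 = 172 = 2^2 · 43, so d = 43.
6^1 ≡ 6 (mod 173)
6^2 ≡ 6^2 = 36 ≡ 36 (mod 173)
6^4 ≡ 36^2 = 1296 ≡ 85 (mod 173)
6^8 ≡ 85^2 = 7225 ≡ 132 (mod 173)
6^16 ≡ 132^2 = 17424 ≡ 124 (mod 173)
6^32 ≡ 124^2 = 15376 ≡ 152 (mod 173)
43 = 32 + 8 + 2 + 1 in binary powers of 2.
So 6^43 ≡ 152 · 132 · 36 · 6 ≡ 1 (mod 173).
Since 6^d ≡ 1 (mod 173), base 6 does not prove 173 composite.

1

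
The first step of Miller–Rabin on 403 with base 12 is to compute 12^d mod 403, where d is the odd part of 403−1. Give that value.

403 − 1 = 402 = 2^1 · 201, so d = 201.
12^1 ≡ 12 (mod 403)
12^2 ≡ 12^2 = 144 ≡ 144 (mod 403)
12^4 ≡ 144^2 = 20736 ≡ 183 (mod 403)
12^8 ≡ 183^2 = 33489 ≡ 40 (mod 403)
12^16 ≡ 40^2 = 1600 ≡ 391 (mod 403)
12^32 ≡ 391^2 = 152881 ≡ 144 (mod 403)
12^64 ≡ 144^2 = 20736 ≡ 183 (mod 403)
12^128 ≡ 183^2 = 33489 ≡ 40 (mod 403)
201 = 128 + 64 + 8 + 1 in binary powers of 2.
So 12^201 ≡ 40 · 183 · 40 · 12 ≡ 246 (mod 403).
Squaring chain: 246; never reaches −1, so base 12 is a Miller–Rabin witness that 403 is composite.

246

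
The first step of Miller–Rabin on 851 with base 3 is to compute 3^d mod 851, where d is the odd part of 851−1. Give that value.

324

851 − 1 = 850 = 2^1 · 425, so d = 425.
3^1 ≡ 3 (mod 851)
3^2 ≡ 3^2 = 9 ≡ 9 (mod 851)
3^4 ≡ 9^2 = 81 ≡ 81 (mod 851)
3^8 ≡ 81^2 = 6561 ≡ 604 (mod 851)
3^16 ≡ 604^2 = 364816 ≡ 588 (mod 851)
3^32 ≡ 588^2 = 345744 ≡ 238 (mod 851)
3^64 ≡ 238^2 = 56644 ≡ 478 (mod 851)
3^128 ≡ 478^2 = 228484 ≡ 416 (mod 851)
3^256 ≡ 416^2 = 173056 ≡ 303 (mod 851)
425 = 256 + 128 + 32 + 8 + 1 in binary powers of 2.
So 3^425 ≡ 303 · 416 · 238 · 604 · 3 ≡ 324 (mod 851).
Squaring chain: 324; never reaches −1, so base 3 is a Miller–Rabin witness that 851 is composite.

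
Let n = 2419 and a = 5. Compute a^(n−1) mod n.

433

5^1 ≡ 5 (mod 2419)
5^2 ≡ 5^2 = 25 ≡ 25 (mod 2419)
5^4 ≡ 25^2 = 625 ≡ 625 (mod 2419)
5^8 ≡ 625^2 = 390625 ≡ 1166 (mod 2419)
5^16 ≡ 1166^2 = 1359556 ≡ 78 (mod 2419)
5^32 ≡ 78^2 = 6084 ≡ 1246 (mod 2419)
5^64 ≡ 1246^2 = 1552516 ≡ 1937 (mod 2419)
5^128 ≡ 1937^2 = 3751969 ≡ 100 (mod 2419)
5^256 ≡ 100^2 = 10000 ≡ 324 (mod 2419)
5^512 ≡ 324^2 = 104976 ≡ 959 (mod 2419)
5^1024 ≡ 959^2 = 919681 ≡ 461 (mod 2419)
5^2048 ≡ 461^2 = 212521 ≡ 2068 (mod 2419)
2418 = 2048 + 256 + 64 + 32 + 16 + 2 in binary powers of 2.
So 5^2418 ≡ 2068 · 324 · 1937 · 1246 · 78 · 25 ≡ 433 (mod 2419).
Since 433 ≠ 1, base 5 is a Fermat witness: 2419 is composite.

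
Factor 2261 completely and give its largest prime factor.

19

2261 = 7 · 323
323 = 17 · 19
19 is prime.
So 2261 = 7 · 17 · 19; the largest prime factor is 19.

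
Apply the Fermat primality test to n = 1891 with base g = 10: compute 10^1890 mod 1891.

1768

10^1 ≡ 10 (mod 1891)
10^2 ≡ 10^2 = 100 ≡ 100 (mod 1891)
10^4 ≡ 100^2 = 10000 ≡ 545 (mod 1891)
10^8 ≡ 545^2 = 297025 ≡ 138 (mod 1891)
10^16 ≡ 138^2 = 19044 ≡ 134 (mod 1891)
10^32 ≡ 134^2 = 17956 ≡ 937 (mod 1891)
10^64 ≡ 937^2 = 877969 ≡ 545 (mod 1891)
10^128 ≡ 545^2 = 297025 ≡ 138 (mod 1891)
10^256 ≡ 138^2 = 19044 ≡ 134 (mod 1891)
10^512 ≡ 134^2 = 17956 ≡ 937 (mod 1891)
10^1024 ≡ 937^2 = 877969 ≡ 545 (mod 1891)
1890 = 1024 + 512 + 256 + 64 + 32 + 2 in binary powers of 2.
So 10^1890 ≡ 545 · 937 · 134 · 545 · 937 · 100 ≡ 1768 (mod 1891).
Since 1768 ≠ 1, base 10 is a Fermat witness: 1891 is composite.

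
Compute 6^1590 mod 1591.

517

6^1 ≡ 6 (mod 1591)
6^2 ≡ 6^2 = 36 ≡ 36 (mod 1591)
6^4 ≡ 36^2 = 1296 ≡ 1296 (mod 1591)
6^8 ≡ 1296^2 = 1679616 ≡ 1111 (mod 1591)
6^16 ≡ 1111^2 = 1234321 ≡ 1296 (mod 1591)
6^32 ≡ 1296^2 = 1679616 ≡ 1111 (mod 1591)
6^64 ≡ 1111^2 = 1234321 ≡ 1296 (mod 1591)
6^128 ≡ 1296^2 = 1679616 ≡ 1111 (mod 1591)
6^256 ≡ 1111^2 = 1234321 ≡ 1296 (mod 1591)
6^512 ≡ 1296^2 = 1679616 ≡ 1111 (mod 1591)
6^1024 ≡ 1111^2 = 1234321 ≡ 1296 (mod 1591)
1590 = 1024 + 512 + 32 + 16 + 4 + 2 in binary powers of 2.
So 6^1590 ≡ 1296 · 1111 · 1111 · 1296 · 1296 · 36 ≡ 517 (mod 1591).
Since 517 ≠ 1, base 6 is a Fermat witness: 1591 is composite.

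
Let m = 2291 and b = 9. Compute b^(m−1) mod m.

9^1 ≡ 9 (mod 2291)
9^2 ≡ 9^2 = 81 ≡ 81 (mod 2291)
9^4 ≡ 81^2 = 6561 ≡ 1979 (mod 2291)
9^8 ≡ 1979^2 = 3916441 ≡ 1122 (mod 2291)
9^16 ≡ 1122^2 = 1258884 ≡ 1125 (mod 2291)
9^32 ≡ 1125^2 = 1265625 ≡ 993 (mod 2291)
9^64 ≡ 993^2 = 986049 ≡ 919 (mod 2291)
9^128 ≡ 919^2 = 844561 ≡ 1473 (mod 2291)
9^256 ≡ 1473^2 = 2169729 ≡ 152 (mod 2291)
9^512 ≡ 152^2 = 23104 ≡ 194 (mod 2291)
9^1024 ≡ 194^2 = 37636 ≡ 980 (mod 2291)
9^2048 ≡ 980^2 = 960400 ≡ 471 (mod 2291)
2290 = 2048 + 128 + 64 + 32 + 16 + 2 in binary powers of 2.
So 9^2290 ≡ 471 · 1473 · 919 · 993 · 1125 · 81 ≡ 426 (mod 2291).
Since 426 ≠ 1, base 9 is a Fermat witness: 2291 is composite.

426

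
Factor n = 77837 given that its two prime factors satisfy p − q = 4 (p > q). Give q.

277

Since p = q + 4, we have 77837 = q(q + 4), so q² + 4q − 77837 = 0.
Discriminant: 4² + 4·77837 = 16 + 311348 = 311364; √311364 = 558.
q = (−4 + 558)/2 = 277, and p = q + 4 = 281.
Check: 277 · 281 = 77837.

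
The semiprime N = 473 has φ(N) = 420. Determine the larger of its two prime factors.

43

φ(n) = (p−1)(q−1) = n − (p+q) + 1, so p + q = 473 − 420 + 1 = 54.
p and q are the roots of t² − 54t + 473 = 0.
Discriminant: 54² − 4·473 = 2916 − 1892 = 1024; √1024 = 32.
q = (54 − 32)/2 = 11, p = (54 + 32)/2 = 43.
Check: 11 · 43 = 473.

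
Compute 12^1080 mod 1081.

12^1 ≡ 12 (mod 1081)
12^2 ≡ 12^2 = 144 ≡ 144 (mod 1081)
12^4 ≡ 144^2 = 20736 ≡ 197 (mod 1081)
12^8 ≡ 197^2 = 38809 ≡ 974 (mod 1081)
12^16 ≡ 974^2 = 948676 ≡ 639 (mod 1081)
12^32 ≡ 639^2 = 408321 ≡ 784 (mod 1081)
12^64 ≡ 784^2 = 614656 ≡ 648 (mod 1081)
12^128 ≡ 648^2 = 419904 ≡ 476 (mod 1081)
12^256 ≡ 476^2 = 226576 ≡ 647 (mod 1081)
12^512 ≡ 647^2 = 418609 ≡ 262 (mod 1081)
12^1024 ≡ 262^2 = 68644 ≡ 541 (mod 1081)
1080 = 1024 + 32 + 16 + 8 in binary powers of 2.
So 12^1080 ≡ 541 · 784 · 639 · 974 ≡ 98 (mod 1081).
Since 98 ≠ 1, base 12 is a Fermat witness: 1081 is composite.

98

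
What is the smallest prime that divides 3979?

3979 is odd.
Digit sum 28, not divisible by 3.
Ends in 9: not divisible by 5.
7: 3979 = 7·568 + 3
11: 3979 = 11·361 + 8
13: 3979 = 13·306 + 1
17: 3979 = 17·234 + 1
19: 3979 = 19·209 + 8
23: 3979 = 23·173

23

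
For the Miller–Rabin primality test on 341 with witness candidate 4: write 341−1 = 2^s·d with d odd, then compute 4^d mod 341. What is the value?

341 − 1 = 340 = 2^2 · 85, so d = 85.
4^1 ≡ 4 (mod 341)
4^2 ≡ 4^2 = 16 ≡ 16 (mod 341)
4^4 ≡ 16^2 = 256 ≡ 256 (mod 341)
4^8 ≡ 256^2 = 65536 ≡ 64 (mod 341)
4^16 ≡ 64^2 = 4096 ≡ 4 (mod 341)
4^32 ≡ 4^2 = 16 ≡ 16 (mod 341)
4^64 ≡ 16^2 = 256 ≡ 256 (mod 341)
85 = 64 + 16 + 4 + 1 in binary powers of 2.
So 4^85 ≡ 256 · 4 · 256 · 4 ≡ 1 (mod 341).
Since 4^d ≡ 1 (mod 341), base 4 does not prove 341 composite.

1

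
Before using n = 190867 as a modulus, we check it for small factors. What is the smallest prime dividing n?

190867 is odd.
Digit sum 31, not divisible by 3.
Ends in 7: not divisible by 5.
7: 190867 = 7·27266 + 5
11: 190867 = 11·17351 + 6
13: 190867 = 13·14682 + 1
17: 190867 = 17·11227 + 8
19: 190867 = 19·10045 + 12
23: 190867 = 23·8298 + 13
29: 190867 = 29·6581 + 18
31: 190867 = 31·6157

31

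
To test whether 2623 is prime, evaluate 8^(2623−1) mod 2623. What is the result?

8^1 ≡ 8 (mod 2623)
8^2 ≡ 8^2 = 64 ≡ 64 (mod 2623)
8^4 ≡ 64^2 = 4096 ≡ 1473 (mod 2623)
8^8 ≡ 1473^2 = 2169729 ≡ 508 (mod 2623)
8^16 ≡ 508^2 = 258064 ≡ 1010 (mod 2623)
8^32 ≡ 1010^2 = 1020100 ≡ 2376 (mod 2623)
8^64 ≡ 2376^2 = 5645376 ≡ 680 (mod 2623)
8^128 ≡ 680^2 = 462400 ≡ 752 (mod 2623)
8^256 ≡ 752^2 = 565504 ≡ 1559 (mod 2623)
8^512 ≡ 1559^2 = 2430481 ≡ 1583 (mod 2623)
8^1024 ≡ 1583^2 = 2505889 ≡ 924 (mod 2623)
8^2048 ≡ 924^2 = 853776 ≡ 1301 (mod 2623)
2622 = 2048 + 512 + 32 + 16 + 8 + 4 + 2 in binary powers of 2.
So 8^2622 ≡ 1301 · 1583 · 2376 · 1010 · 508 · 1473 · 64 ≡ 613 (mod 2623).
Since 613 ≠ 1, base 8 is a Fermat witness: 2623 is composite.

613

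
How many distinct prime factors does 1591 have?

1591 = 37 · 43
1591 = 37 · 43, which has 2 distinct prime factors.

2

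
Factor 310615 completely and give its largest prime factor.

73

310615 = 5 · 62123
62123 = 23 · 2701
2701 = 37 · 73
73 is prime.
So 310615 = 5 · 23 · 37 · 73; the largest prime factor is 73.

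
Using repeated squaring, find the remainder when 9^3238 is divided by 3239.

9^1 ≡ 9 (mod 3239)
9^2 ≡ 9^2 = 81 ≡ 81 (mod 3239)
9^4 ≡ 81^2 = 6561 ≡ 83 (mod 3239)
9^8 ≡ 83^2 = 6889 ≡ 411 (mod 3239)
9^16 ≡ 411^2 = 168921 ≡ 493 (mod 3239)
9^32 ≡ 493^2 = 243049 ≡ 124 (mod 3239)
9^64 ≡ 124^2 = 15376 ≡ 2420 (mod 3239)
9^128 ≡ 2420^2 = 5856400 ≡ 288 (mod 3239)
9^256 ≡ 288^2 = 82944 ≡ 1969 (mod 3239)
9^512 ≡ 1969^2 = 3876961 ≡ 3117 (mod 3239)
9^1024 ≡ 3117^2 = 9715689 ≡ 1928 (mod 3239)
9^2048 ≡ 1928^2 = 3717184 ≡ 2051 (mod 3239)
3238 = 2048 + 1024 + 128 + 32 + 4 + 2 in binary powers of 2.
So 9^3238 ≡ 2051 · 1928 · 288 · 124 · 83 · 81 ≡ 1352 (mod 3239).
Since 1352 ≠ 1, base 9 is a Fermat witness: 3239 is composite.

1352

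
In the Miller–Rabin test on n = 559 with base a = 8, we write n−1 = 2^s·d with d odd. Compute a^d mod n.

70

559 − 1 = 558 = 2^1 · 279, so d = 279.
8^1 ≡ 8 (mod 559)
8^2 ≡ 8^2 = 64 ≡ 64 (mod 559)
8^4 ≡ 64^2 = 4096 ≡ 183 (mod 559)
8^8 ≡ 183^2 = 33489 ≡ 508 (mod 559)
8^16 ≡ 508^2 = 258064 ≡ 365 (mod 559)
8^32 ≡ 365^2 = 133225 ≡ 183 (mod 559)
8^64 ≡ 183^2 = 33489 ≡ 508 (mod 559)
8^128 ≡ 508^2 = 258064 ≡ 365 (mod 559)
8^256 ≡ 365^2 = 133225 ≡ 183 (mod 559)
279 = 256 + 16 + 4 + 2 + 1 in binary powers of 2.
So 8^279 ≡ 183 · 365 · 183 · 64 · 8 ≡ 70 (mod 559).
Squaring chain: 70; never reaches −1, so base 8 is a Miller–Rabin witness that 559 is composite.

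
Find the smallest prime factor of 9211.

9211 is odd.
Digit sum 13, not divisible by 3.
Ends in 1: not divisible by 5.
7: 9211 = 7·1315 + 6
11: 9211 = 11·837 + 4
13: 9211 = 13·708 + 7
17: 9211 = 17·541 + 14
19: 9211 = 19·484 + 15
23: 9211 = 23·400 + 11
29: 9211 = 29·317 + 18
31: 9211 = 31·297 + 4
37: 9211 = 37·248 + 35
41: 9211 = 41·224 + 27
43: 9211 = 43·214 + 9
47: 9211 = 47·195 + 46
53: 9211 = 53·173 + 42
59: 9211 = 59·156 + 7
61: 9211 = 61·151

61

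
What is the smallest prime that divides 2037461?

2037461 is odd.
Digit sum 23, not divisible by 3.
Ends in 1: not divisible by 5.
7: 2037461 = 7·291065 + 6
11: 2037461 = 11·185223 + 8
13: 2037461 = 13·156727 + 10
17: 2037461 = 17·119850 + 11
19: 2037461 = 19·107234 + 15
23: 2037461 = 23·88585 + 6
29: 2037461 = 29·70257 + 8
31: 2037461 = 31·65724 + 17
37: 2037461 = 37·55066 + 19
41: 2037461 = 41·49694 + 7
43: 2037461 = 43·47382 + 35
47: 2037461 = 47·43350 + 11
53: 2037461 = 53·38442 + 35
59: 2037461 = 59·34533 + 14
61: 2037461 = 61·33401

61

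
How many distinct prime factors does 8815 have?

8815 = 5 · 1763
1763 = 41 · 43
8815 = 5 · 41 · 43, which has 3 distinct prime factors.

3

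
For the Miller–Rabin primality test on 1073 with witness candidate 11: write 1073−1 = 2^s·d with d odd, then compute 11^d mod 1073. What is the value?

1073 − 1 = 1072 = 2^4 · 67, so d = 67.
11^1 ≡ 11 (mod 1073)
11^2 ≡ 11^2 = 121 ≡ 121 (mod 1073)
11^4 ≡ 121^2 = 14641 ≡ 692 (mod 1073)
11^8 ≡ 692^2 = 478864 ≡ 306 (mod 1073)
11^16 ≡ 306^2 = 93636 ≡ 285 (mod 1073)
11^32 ≡ 285^2 = 81225 ≡ 750 (mod 1073)
11^64 ≡ 750^2 = 562500 ≡ 248 (mod 1073)
67 = 64 + 2 + 1 in binary powers of 2.
So 11^67 ≡ 248 · 121 · 11 ≡ 677 (mod 1073).
Squaring chain: 677 → 158 → 285 → 750; never reaches −1, so base 11 is a Miller–Rabin witness that 1073 is composite.

677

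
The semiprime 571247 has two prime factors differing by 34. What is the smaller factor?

Since p = q + 34, we have 571247 = q(q + 34), so q² + 34q − 571247 = 0.
Discriminant: 34² + 4·571247 = 1156 + 2284988 = 2286144; √2286144 = 1512.
q = (−34 + 1512)/2 = 739, and p = q + 34 = 773.
Check: 739 · 773 = 571247.

739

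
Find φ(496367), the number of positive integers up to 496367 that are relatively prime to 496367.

Factor: 496367 = 47 · 59 · 179.
φ(496367) = (47−1) · (59−1) · (179−1) = 46 · 58 · 178 = 474904.

474904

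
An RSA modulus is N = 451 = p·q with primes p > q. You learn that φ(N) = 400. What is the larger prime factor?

φ(n) = (p−1)(q−1) = n − (p+q) + 1, so p + q = 451 − 400 + 1 = 52.
p and q are the roots of t² − 52t + 451 = 0.
Discriminant: 52² − 4·451 = 2704 − 1804 = 900; √900 = 30.
q = (52 − 30)/2 = 11, p = (52 + 30)/2 = 41.
Check: 11 · 41 = 451.

41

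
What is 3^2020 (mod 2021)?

253

3^1 ≡ 3 (mod 2021)
3^2 ≡ 3^2 = 9 ≡ 9 (mod 2021)
3^4 ≡ 9^2 = 81 ≡ 81 (mod 2021)
3^8 ≡ 81^2 = 6561 ≡ 498 (mod 2021)
3^16 ≡ 498^2 = 248004 ≡ 1442 (mod 2021)
3^32 ≡ 1442^2 = 2079364 ≡ 1776 (mod 2021)
3^64 ≡ 1776^2 = 3154176 ≡ 1416 (mod 2021)
3^128 ≡ 1416^2 = 2005056 ≡ 224 (mod 2021)
3^256 ≡ 224^2 = 50176 ≡ 1672 (mod 2021)
3^512 ≡ 1672^2 = 2795584 ≡ 541 (mod 2021)
3^1024 ≡ 541^2 = 292681 ≡ 1657 (mod 2021)
2020 = 1024 + 512 + 256 + 128 + 64 + 32 + 4 in binary powers of 2.
So 3^2020 ≡ 1657 · 541 · 1672 · 224 · 1416 · 1776 · 81 ≡ 253 (mod 2021).
Since 253 ≠ 1, base 3 is a Fermat witness: 2021 is composite.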